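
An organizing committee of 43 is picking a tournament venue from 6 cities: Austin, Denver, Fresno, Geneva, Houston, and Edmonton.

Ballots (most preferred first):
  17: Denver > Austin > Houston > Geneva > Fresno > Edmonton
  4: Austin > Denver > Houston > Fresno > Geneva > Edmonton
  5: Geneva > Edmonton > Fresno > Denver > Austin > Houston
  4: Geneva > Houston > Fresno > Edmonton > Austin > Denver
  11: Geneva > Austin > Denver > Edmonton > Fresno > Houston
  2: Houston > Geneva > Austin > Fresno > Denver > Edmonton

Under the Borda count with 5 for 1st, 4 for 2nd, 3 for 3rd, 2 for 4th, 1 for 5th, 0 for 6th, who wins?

Austin: 17×4 + 4×5 + 5×1 + 4×1 + 11×4 + 2×3 = 147
Denver: 17×5 + 4×4 + 5×2 + 4×0 + 11×3 + 2×1 = 146
Fresno: 17×1 + 4×2 + 5×3 + 4×3 + 11×1 + 2×2 = 67
Geneva: 17×2 + 4×1 + 5×5 + 4×5 + 11×5 + 2×4 = 146
Houston: 17×3 + 4×3 + 5×0 + 4×4 + 11×0 + 2×5 = 89
Edmonton: 17×0 + 4×0 + 5×4 + 4×2 + 11×2 + 2×0 = 50

Austin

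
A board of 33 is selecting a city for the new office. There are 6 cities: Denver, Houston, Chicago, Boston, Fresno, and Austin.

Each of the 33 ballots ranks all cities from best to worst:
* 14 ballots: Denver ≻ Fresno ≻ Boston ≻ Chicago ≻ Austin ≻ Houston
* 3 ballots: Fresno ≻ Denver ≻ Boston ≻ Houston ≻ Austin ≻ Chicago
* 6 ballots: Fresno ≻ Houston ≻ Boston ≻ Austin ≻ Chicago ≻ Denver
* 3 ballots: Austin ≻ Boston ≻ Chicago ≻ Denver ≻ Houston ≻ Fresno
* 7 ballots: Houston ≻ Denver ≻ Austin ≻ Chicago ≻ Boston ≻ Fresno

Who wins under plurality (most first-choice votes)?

First-place votes: Denver 14, Houston 7, Chicago 0, Boston 0, Fresno 9, Austin 3.

Denver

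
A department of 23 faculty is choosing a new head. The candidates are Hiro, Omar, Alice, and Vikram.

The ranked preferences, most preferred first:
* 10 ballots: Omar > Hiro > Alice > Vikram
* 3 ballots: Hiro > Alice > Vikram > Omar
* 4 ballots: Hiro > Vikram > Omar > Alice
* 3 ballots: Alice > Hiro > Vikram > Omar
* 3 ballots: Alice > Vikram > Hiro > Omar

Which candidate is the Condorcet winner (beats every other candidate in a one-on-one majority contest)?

Hiro

Hiro vs Omar: 13–10
Hiro vs Alice: 17–6
Hiro vs Vikram: 20–3
Hiro beats every other candidate.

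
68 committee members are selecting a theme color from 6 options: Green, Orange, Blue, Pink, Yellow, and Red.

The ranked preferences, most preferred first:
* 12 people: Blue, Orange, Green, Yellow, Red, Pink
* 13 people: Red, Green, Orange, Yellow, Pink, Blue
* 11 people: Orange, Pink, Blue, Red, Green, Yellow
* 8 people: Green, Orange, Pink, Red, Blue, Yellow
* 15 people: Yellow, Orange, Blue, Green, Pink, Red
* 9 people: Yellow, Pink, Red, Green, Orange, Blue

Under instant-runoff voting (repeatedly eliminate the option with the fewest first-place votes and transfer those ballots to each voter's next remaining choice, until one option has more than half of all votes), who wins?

Orange

Round 1: Green 8, Orange 11, Blue 12, Pink 0, Yellow 24, Red 13. Pink eliminated.
Round 2: Green 8, Orange 11, Blue 12, Yellow 24, Red 13. Green eliminated.
Round 3: Orange 19, Blue 12, Yellow 24, Red 13. Blue eliminated.
Round 4: Orange 31, Yellow 24, Red 13. Red eliminated.
Round 5: Orange 44, Yellow 24. Orange has a majority (≥35).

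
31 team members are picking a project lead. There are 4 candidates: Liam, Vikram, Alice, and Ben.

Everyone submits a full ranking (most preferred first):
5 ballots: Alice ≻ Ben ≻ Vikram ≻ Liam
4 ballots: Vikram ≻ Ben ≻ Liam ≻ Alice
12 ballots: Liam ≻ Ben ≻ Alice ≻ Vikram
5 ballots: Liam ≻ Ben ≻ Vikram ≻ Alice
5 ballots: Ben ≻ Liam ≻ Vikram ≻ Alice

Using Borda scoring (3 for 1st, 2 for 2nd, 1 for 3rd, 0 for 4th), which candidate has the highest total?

Ben

Liam: 5×0 + 4×1 + 12×3 + 5×3 + 5×2 = 65
Vikram: 5×1 + 4×3 + 12×0 + 5×1 + 5×1 = 27
Alice: 5×3 + 4×0 + 12×1 + 5×0 + 5×0 = 27
Ben: 5×2 + 4×2 + 12×2 + 5×2 + 5×3 = 67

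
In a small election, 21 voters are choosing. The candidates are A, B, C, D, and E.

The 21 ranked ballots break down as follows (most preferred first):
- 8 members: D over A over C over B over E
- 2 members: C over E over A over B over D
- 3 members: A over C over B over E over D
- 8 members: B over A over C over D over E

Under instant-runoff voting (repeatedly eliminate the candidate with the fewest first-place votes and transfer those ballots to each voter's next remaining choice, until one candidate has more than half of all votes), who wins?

B

Round 1: A 3, B 8, C 2, D 8, E 0. E eliminated.
Round 2: A 3, B 8, C 2, D 8. C eliminated.
Round 3: A 5, B 8, D 8. A eliminated.
Round 4: B 13, D 8. B has a majority (≥11).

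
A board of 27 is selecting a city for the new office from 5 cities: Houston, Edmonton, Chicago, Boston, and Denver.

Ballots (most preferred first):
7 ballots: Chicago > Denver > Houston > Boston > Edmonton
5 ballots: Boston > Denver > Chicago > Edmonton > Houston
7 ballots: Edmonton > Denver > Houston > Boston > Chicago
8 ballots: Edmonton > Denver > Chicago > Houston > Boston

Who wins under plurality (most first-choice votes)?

First-place votes: Houston 0, Edmonton 15, Chicago 7, Boston 5, Denver 0.

Edmonton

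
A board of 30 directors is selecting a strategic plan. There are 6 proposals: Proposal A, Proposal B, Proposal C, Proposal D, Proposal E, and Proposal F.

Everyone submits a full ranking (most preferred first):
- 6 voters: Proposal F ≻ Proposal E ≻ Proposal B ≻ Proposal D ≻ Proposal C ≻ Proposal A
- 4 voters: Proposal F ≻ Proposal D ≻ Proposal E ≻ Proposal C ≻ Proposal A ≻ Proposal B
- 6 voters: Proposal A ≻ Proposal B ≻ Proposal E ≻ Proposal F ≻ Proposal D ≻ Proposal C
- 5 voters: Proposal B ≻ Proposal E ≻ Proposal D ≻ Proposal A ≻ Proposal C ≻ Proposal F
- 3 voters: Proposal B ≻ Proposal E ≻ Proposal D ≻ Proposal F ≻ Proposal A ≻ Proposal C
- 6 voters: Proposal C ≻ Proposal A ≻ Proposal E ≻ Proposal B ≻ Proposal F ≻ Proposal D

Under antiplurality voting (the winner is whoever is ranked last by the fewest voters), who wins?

Proposal E

Last-place votes: Proposal A 6, Proposal B 4, Proposal C 9, Proposal D 6, Proposal E 0, Proposal F 5.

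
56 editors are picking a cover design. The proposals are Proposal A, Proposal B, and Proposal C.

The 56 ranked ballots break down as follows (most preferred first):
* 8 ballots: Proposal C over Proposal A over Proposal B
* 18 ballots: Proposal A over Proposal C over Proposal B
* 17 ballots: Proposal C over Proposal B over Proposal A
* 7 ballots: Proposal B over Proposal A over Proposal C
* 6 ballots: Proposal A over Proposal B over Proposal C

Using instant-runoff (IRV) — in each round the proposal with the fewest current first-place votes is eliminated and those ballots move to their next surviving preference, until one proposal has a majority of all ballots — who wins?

Round 1: Proposal A 24, Proposal B 7, Proposal C 25. Proposal B eliminated.
Round 2: Proposal A 31, Proposal C 25. Proposal A has a majority (≥29).

Proposal A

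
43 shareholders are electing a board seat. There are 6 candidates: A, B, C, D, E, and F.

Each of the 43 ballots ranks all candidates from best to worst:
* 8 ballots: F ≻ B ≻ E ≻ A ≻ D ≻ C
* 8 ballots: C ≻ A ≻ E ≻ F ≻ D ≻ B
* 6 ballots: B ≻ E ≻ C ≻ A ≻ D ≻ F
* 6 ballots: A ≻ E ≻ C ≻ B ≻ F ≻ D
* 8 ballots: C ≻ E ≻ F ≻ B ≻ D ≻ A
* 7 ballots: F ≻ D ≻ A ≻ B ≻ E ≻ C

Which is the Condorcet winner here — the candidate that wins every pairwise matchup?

E

E vs A: 22–21
E vs B: 22–21
E vs C: 27–16
E vs D: 36–7
E vs F: 28–15
E beats every other candidate.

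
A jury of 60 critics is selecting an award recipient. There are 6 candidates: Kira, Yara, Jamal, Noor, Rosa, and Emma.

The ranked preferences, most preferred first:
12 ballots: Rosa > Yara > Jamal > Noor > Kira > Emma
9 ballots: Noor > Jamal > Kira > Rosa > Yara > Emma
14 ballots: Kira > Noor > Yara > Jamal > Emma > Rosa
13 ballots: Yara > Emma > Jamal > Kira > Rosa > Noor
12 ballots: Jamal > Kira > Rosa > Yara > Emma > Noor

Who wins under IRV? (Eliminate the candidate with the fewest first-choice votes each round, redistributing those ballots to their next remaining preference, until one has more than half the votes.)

Round 1: Kira 14, Yara 13, Jamal 12, Noor 9, Rosa 12, Emma 0. Emma eliminated.
Round 2: Kira 14, Yara 13, Jamal 12, Noor 9, Rosa 12. Noor eliminated.
Round 3: Kira 14, Yara 13, Jamal 21, Rosa 12. Rosa eliminated.
Round 4: Kira 14, Yara 25, Jamal 21. Kira eliminated.
Round 5: Yara 39, Jamal 21. Yara has a majority (≥31).

Yara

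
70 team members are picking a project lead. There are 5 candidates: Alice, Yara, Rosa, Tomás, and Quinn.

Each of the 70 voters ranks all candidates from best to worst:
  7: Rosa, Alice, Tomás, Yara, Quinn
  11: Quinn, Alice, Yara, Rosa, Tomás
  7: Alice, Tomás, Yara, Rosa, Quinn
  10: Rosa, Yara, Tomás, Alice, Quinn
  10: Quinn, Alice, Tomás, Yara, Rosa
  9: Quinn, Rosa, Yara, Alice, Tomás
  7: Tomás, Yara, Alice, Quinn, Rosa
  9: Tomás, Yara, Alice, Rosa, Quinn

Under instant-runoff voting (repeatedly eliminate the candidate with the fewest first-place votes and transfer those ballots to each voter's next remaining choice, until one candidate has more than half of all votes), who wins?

Round 1: Alice 7, Yara 0, Rosa 17, Tomás 16, Quinn 30. Yara eliminated.
Round 2: Alice 7, Rosa 17, Tomás 16, Quinn 30. Alice eliminated.
Round 3: Rosa 17, Tomás 23, Quinn 30. Rosa eliminated.
Round 4: Tomás 40, Quinn 30. Tomás has a majority (≥36).

Tomás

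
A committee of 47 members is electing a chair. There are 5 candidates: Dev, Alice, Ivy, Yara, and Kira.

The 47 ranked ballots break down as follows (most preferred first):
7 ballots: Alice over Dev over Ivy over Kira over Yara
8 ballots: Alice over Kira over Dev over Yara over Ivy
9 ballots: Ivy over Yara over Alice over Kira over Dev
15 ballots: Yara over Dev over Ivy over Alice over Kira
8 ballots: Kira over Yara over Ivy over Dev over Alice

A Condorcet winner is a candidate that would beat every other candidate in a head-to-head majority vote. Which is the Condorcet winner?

Yara

Yara vs Dev: 32–15
Yara vs Alice: 32–15
Yara vs Ivy: 31–16
Yara vs Kira: 24–23
Yara beats every other candidate.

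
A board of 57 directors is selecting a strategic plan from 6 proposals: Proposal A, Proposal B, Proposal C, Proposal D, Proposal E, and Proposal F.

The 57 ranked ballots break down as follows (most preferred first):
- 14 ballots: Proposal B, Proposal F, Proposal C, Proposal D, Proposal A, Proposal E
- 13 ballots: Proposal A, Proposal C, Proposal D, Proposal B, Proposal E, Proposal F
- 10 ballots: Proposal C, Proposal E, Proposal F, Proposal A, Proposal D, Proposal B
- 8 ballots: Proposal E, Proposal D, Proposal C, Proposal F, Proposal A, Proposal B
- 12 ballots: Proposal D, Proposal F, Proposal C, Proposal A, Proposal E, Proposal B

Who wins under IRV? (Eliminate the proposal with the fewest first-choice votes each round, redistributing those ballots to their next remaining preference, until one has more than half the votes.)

Round 1: Proposal A 13, Proposal B 14, Proposal C 10, Proposal D 12, Proposal E 8, Proposal F 0. Proposal F eliminated.
Round 2: Proposal A 13, Proposal B 14, Proposal C 10, Proposal D 12, Proposal E 8. Proposal E eliminated.
Round 3: Proposal A 13, Proposal B 14, Proposal C 10, Proposal D 20. Proposal C eliminated.
Round 4: Proposal A 23, Proposal B 14, Proposal D 20. Proposal B eliminated.
Round 5: Proposal A 23, Proposal D 34. Proposal D has a majority (≥29).

Proposal D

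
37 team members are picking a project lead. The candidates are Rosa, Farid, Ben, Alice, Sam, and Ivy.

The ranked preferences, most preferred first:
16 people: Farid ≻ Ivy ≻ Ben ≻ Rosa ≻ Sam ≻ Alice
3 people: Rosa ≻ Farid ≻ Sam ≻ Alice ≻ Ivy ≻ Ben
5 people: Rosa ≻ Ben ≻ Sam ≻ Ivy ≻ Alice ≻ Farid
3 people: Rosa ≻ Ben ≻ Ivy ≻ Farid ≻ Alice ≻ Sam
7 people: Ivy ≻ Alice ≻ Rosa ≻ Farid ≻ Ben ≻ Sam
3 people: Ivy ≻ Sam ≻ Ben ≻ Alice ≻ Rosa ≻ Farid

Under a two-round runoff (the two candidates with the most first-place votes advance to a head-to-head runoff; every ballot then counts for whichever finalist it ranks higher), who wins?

Round 1 first-place votes: Rosa 11, Farid 16, Ben 0, Alice 0, Sam 0, Ivy 10. Farid and Rosa advance.
Runoff: Farid is ranked above Rosa on 16 ballots, Rosa above Farid on 21.

Rosa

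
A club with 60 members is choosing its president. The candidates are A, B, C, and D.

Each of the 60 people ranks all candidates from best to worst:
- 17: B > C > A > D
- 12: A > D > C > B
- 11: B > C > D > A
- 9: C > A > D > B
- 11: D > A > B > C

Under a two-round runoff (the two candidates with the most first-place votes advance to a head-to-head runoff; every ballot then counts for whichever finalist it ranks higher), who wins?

A

Round 1 first-place votes: A 12, B 28, C 9, D 11. B and A advance.
Runoff: B is ranked above A on 28 ballots, A above B on 32.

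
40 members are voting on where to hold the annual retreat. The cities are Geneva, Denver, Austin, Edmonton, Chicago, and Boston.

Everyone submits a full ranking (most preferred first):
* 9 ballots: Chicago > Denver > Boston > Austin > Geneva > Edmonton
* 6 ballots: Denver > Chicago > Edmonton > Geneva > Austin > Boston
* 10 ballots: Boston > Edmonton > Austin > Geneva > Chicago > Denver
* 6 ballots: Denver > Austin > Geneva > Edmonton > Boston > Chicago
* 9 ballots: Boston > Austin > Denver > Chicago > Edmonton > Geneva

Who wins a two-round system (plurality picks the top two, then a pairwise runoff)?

Denver

Round 1 first-place votes: Geneva 0, Denver 12, Austin 0, Edmonton 0, Chicago 9, Boston 19. Boston and Denver advance.
Runoff: Boston is ranked above Denver on 19 ballots, Denver above Boston on 21.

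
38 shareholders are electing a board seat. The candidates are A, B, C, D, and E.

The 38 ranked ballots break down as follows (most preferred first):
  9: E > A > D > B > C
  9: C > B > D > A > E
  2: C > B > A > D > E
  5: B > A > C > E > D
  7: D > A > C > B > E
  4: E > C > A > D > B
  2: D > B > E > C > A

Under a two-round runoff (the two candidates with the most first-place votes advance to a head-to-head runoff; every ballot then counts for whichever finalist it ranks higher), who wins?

Round 1 first-place votes: A 0, B 5, C 11, D 9, E 13. E and C advance.
Runoff: E is ranked above C on 15 ballots, C above E on 23.

C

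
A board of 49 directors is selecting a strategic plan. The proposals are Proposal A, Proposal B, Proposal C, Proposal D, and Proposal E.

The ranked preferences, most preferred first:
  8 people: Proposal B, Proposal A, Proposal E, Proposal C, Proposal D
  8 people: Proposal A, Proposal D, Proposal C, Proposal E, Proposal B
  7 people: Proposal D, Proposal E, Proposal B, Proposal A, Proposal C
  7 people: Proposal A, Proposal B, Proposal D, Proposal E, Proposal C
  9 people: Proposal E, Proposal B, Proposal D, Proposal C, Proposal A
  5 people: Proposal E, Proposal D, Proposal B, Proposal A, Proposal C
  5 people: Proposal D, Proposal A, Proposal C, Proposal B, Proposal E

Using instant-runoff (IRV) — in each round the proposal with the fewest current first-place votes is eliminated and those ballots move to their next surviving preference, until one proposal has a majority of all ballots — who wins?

Round 1: Proposal A 15, Proposal B 8, Proposal C 0, Proposal D 12, Proposal E 14. Proposal C eliminated.
Round 2: Proposal A 15, Proposal B 8, Proposal D 12, Proposal E 14. Proposal B eliminated.
Round 3: Proposal A 23, Proposal D 12, Proposal E 14. Proposal D eliminated.
Round 4: Proposal A 28, Proposal E 21. Proposal A has a majority (≥25).

Proposal A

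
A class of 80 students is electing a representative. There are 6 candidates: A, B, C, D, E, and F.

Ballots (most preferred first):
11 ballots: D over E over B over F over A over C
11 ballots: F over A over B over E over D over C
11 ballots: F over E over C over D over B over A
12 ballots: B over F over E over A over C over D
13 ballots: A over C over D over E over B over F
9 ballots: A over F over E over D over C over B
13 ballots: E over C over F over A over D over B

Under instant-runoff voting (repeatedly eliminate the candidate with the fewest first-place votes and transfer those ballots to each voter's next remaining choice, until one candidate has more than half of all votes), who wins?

F

Round 1: A 22, B 12, C 0, D 11, E 13, F 22. C eliminated.
Round 2: A 22, B 12, D 11, E 13, F 22. D eliminated.
Round 3: A 22, B 12, E 24, F 22. B eliminated.
Round 4: A 22, E 24, F 34. A eliminated.
Round 5: E 37, F 43. F has a majority (≥41).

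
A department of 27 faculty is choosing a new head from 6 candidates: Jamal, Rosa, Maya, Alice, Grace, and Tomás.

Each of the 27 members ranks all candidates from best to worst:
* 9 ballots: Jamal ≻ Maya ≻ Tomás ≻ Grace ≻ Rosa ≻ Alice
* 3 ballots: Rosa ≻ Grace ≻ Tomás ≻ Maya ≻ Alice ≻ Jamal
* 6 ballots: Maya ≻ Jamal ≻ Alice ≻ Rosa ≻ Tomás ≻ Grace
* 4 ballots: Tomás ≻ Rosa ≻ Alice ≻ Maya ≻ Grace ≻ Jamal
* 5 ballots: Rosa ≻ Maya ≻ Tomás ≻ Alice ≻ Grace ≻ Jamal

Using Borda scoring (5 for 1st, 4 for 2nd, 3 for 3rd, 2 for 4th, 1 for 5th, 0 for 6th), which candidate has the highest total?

Maya

Jamal: 9×5 + 3×0 + 6×4 + 4×0 + 5×0 = 69
Rosa: 9×1 + 3×5 + 6×2 + 4×4 + 5×5 = 77
Maya: 9×4 + 3×2 + 6×5 + 4×2 + 5×4 = 100
Alice: 9×0 + 3×1 + 6×3 + 4×3 + 5×2 = 43
Grace: 9×2 + 3×4 + 6×0 + 4×1 + 5×1 = 39
Tomás: 9×3 + 3×3 + 6×1 + 4×5 + 5×3 = 77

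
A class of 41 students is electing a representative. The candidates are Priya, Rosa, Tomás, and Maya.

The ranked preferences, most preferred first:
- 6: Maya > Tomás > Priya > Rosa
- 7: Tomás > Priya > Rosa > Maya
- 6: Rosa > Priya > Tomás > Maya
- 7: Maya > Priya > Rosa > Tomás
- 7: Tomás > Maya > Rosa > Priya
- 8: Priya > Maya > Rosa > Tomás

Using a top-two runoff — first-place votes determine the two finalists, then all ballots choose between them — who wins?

Maya

Round 1 first-place votes: Priya 8, Rosa 6, Tomás 14, Maya 13. Tomás and Maya advance.
Runoff: Tomás is ranked above Maya on 20 ballots, Maya above Tomás on 21.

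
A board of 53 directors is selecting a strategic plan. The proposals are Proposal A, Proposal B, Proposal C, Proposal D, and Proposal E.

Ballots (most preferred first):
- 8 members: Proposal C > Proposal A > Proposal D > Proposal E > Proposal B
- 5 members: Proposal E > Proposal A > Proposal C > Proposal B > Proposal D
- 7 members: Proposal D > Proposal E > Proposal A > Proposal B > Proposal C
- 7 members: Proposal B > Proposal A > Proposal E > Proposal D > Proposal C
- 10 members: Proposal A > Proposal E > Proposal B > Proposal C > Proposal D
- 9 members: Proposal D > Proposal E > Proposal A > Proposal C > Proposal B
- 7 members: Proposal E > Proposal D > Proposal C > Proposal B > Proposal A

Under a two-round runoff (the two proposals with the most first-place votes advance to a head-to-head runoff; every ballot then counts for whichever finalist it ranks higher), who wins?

Round 1 first-place votes: Proposal A 10, Proposal B 7, Proposal C 8, Proposal D 16, Proposal E 12. Proposal D and Proposal E advance.
Runoff: Proposal D is ranked above Proposal E on 24 ballots, Proposal E above Proposal D on 29.

Proposal E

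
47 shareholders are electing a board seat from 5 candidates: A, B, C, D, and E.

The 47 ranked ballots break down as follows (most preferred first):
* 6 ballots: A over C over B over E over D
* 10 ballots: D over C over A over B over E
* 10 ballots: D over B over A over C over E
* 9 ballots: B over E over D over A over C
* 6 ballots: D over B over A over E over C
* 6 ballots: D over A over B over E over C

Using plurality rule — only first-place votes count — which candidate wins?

D

First-place votes: A 6, B 9, C 0, D 32, E 0.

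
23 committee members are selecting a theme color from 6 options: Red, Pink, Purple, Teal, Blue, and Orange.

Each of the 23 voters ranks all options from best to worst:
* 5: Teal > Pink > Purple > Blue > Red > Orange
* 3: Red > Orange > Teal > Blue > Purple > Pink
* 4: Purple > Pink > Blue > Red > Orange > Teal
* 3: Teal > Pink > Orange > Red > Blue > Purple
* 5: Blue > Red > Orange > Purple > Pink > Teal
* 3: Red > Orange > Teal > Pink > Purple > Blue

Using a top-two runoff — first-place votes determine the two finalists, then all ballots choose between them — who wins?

Red

Round 1 first-place votes: Red 6, Pink 0, Purple 4, Teal 8, Blue 5, Orange 0. Teal and Red advance.
Runoff: Teal is ranked above Red on 8 ballots, Red above Teal on 15.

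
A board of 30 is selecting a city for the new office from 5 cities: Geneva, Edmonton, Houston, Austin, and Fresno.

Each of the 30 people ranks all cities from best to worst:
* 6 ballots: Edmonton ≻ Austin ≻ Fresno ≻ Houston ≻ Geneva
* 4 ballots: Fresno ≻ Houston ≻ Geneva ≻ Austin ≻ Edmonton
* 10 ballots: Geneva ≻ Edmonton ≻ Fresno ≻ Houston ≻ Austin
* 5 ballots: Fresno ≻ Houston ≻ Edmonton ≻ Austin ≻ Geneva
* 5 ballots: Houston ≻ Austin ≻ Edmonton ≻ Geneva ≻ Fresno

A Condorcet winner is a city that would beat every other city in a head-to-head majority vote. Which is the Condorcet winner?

Edmonton

Edmonton vs Geneva: 16–14
Edmonton vs Houston: 16–14
Edmonton vs Austin: 21–9
Edmonton vs Fresno: 21–9
Edmonton beats every other city.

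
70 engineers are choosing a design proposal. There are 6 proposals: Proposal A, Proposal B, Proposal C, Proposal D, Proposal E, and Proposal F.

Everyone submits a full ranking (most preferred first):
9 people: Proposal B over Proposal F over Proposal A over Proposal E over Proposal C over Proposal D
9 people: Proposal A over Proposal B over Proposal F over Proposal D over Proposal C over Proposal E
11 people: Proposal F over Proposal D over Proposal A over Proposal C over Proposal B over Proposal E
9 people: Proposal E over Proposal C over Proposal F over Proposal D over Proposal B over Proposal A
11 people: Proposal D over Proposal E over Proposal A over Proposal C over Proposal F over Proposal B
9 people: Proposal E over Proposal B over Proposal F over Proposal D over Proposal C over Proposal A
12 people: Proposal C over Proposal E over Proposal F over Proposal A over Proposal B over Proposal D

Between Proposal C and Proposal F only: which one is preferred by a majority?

Proposal F

Proposal C is ranked above Proposal F on 32 ballots; Proposal F above Proposal C on 38.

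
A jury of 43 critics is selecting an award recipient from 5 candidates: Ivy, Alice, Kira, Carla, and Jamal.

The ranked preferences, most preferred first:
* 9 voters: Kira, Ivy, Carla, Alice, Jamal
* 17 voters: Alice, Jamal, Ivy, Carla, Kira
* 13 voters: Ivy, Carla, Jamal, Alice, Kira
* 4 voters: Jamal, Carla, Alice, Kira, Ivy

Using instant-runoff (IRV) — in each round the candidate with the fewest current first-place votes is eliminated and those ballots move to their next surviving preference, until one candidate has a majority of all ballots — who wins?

Ivy

Round 1: Ivy 13, Alice 17, Kira 9, Carla 0, Jamal 4. Carla eliminated.
Round 2: Ivy 13, Alice 17, Kira 9, Jamal 4. Jamal eliminated.
Round 3: Ivy 13, Alice 21, Kira 9. Kira eliminated.
Round 4: Ivy 22, Alice 21. Ivy has a majority (≥22).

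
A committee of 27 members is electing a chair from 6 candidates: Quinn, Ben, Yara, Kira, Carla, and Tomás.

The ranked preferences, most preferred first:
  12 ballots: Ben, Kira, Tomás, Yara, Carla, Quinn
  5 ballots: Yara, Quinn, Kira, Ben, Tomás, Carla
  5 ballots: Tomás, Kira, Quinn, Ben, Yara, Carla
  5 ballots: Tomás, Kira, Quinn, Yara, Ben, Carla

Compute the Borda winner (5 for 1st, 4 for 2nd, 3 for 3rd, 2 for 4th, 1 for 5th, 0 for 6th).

Kira

Quinn: 12×0 + 5×4 + 5×3 + 5×3 = 50
Ben: 12×5 + 5×2 + 5×2 + 5×1 = 85
Yara: 12×2 + 5×5 + 5×1 + 5×2 = 64
Kira: 12×4 + 5×3 + 5×4 + 5×4 = 103
Carla: 12×1 + 5×0 + 5×0 + 5×0 = 12
Tomás: 12×3 + 5×1 + 5×5 + 5×5 = 91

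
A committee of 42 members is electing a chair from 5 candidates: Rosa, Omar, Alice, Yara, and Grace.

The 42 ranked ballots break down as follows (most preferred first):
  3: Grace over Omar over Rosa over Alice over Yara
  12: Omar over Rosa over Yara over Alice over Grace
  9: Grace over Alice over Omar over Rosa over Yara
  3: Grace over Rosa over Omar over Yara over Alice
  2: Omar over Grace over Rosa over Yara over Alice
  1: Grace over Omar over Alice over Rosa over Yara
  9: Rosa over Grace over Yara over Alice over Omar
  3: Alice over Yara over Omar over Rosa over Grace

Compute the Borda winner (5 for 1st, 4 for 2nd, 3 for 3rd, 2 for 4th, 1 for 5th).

Rosa

Rosa: 3×3 + 12×4 + 9×2 + 3×4 + 2×3 + 1×2 + 9×5 + 3×2 = 146
Omar: 3×4 + 12×5 + 9×3 + 3×3 + 2×5 + 1×4 + 9×1 + 3×3 = 140
Alice: 3×2 + 12×2 + 9×4 + 3×1 + 2×1 + 1×3 + 9×2 + 3×5 = 107
Yara: 3×1 + 12×3 + 9×1 + 3×2 + 2×2 + 1×1 + 9×3 + 3×4 = 98
Grace: 3×5 + 12×1 + 9×5 + 3×5 + 2×4 + 1×5 + 9×4 + 3×1 = 139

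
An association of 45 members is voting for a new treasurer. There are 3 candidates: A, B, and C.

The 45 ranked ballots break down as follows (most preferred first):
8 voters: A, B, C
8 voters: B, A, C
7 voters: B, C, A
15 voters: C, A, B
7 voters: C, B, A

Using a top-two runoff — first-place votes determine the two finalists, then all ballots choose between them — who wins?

Round 1 first-place votes: A 8, B 15, C 22. C and B advance.
Runoff: C is ranked above B on 22 ballots, B above C on 23.

B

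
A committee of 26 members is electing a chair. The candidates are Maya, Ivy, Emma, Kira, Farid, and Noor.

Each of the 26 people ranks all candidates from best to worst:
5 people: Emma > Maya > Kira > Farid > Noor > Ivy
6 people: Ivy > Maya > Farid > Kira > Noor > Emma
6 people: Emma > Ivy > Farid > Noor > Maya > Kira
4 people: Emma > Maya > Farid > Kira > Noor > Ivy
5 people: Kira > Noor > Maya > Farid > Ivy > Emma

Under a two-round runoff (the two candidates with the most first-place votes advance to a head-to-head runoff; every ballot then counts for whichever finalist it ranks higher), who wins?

Round 1 first-place votes: Maya 0, Ivy 6, Emma 15, Kira 5, Farid 0, Noor 0. Emma and Ivy advance.
Runoff: Emma is ranked above Ivy on 15 ballots, Ivy above Emma on 11.

Emma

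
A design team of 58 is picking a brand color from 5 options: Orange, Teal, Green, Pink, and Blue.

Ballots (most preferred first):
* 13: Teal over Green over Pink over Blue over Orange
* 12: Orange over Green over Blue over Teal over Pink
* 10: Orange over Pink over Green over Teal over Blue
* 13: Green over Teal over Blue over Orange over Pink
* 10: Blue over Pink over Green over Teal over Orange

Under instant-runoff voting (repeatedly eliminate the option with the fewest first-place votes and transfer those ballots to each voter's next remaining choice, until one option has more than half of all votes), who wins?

Round 1: Orange 22, Teal 13, Green 13, Pink 0, Blue 10. Pink eliminated.
Round 2: Orange 22, Teal 13, Green 13, Blue 10. Blue eliminated.
Round 3: Orange 22, Teal 13, Green 23. Teal eliminated.
Round 4: Orange 22, Green 36. Green has a majority (≥30).

Green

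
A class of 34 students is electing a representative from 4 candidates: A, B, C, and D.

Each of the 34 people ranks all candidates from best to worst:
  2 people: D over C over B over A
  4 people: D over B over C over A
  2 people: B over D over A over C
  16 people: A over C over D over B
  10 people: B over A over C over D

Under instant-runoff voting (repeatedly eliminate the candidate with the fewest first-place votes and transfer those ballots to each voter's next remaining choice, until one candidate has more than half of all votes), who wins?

Round 1: A 16, B 12, C 0, D 6. C eliminated.
Round 2: A 16, B 12, D 6. D eliminated.
Round 3: A 16, B 18. B has a majority (≥18).

B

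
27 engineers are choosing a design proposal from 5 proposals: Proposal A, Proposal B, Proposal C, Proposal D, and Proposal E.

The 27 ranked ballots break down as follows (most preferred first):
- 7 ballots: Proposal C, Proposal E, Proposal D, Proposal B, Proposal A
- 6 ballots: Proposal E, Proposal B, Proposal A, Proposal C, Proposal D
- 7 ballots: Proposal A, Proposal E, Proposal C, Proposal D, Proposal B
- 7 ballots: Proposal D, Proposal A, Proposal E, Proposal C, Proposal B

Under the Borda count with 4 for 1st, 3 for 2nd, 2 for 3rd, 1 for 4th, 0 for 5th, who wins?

Proposal E

Proposal A: 7×0 + 6×2 + 7×4 + 7×3 = 61
Proposal B: 7×1 + 6×3 + 7×0 + 7×0 = 25
Proposal C: 7×4 + 6×1 + 7×2 + 7×1 = 55
Proposal D: 7×2 + 6×0 + 7×1 + 7×4 = 49
Proposal E: 7×3 + 6×4 + 7×3 + 7×2 = 80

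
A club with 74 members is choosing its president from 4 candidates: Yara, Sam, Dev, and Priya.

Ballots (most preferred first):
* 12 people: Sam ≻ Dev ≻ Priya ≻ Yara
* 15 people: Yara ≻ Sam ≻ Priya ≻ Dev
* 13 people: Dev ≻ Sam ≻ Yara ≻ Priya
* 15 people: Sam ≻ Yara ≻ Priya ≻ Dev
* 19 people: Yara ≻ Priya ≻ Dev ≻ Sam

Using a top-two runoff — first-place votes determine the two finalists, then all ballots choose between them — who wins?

Round 1 first-place votes: Yara 34, Sam 27, Dev 13, Priya 0. Yara and Sam advance.
Runoff: Yara is ranked above Sam on 34 ballots, Sam above Yara on 40.

Sam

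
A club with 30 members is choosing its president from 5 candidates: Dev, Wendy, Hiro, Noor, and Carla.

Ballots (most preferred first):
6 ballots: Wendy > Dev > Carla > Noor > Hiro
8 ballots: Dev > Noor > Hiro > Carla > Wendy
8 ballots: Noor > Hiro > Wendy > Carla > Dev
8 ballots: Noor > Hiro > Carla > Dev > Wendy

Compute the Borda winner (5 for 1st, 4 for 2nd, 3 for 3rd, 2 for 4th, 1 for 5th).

Noor

Dev: 6×4 + 8×5 + 8×1 + 8×2 = 88
Wendy: 6×5 + 8×1 + 8×3 + 8×1 = 70
Hiro: 6×1 + 8×3 + 8×4 + 8×4 = 94
Noor: 6×2 + 8×4 + 8×5 + 8×5 = 124
Carla: 6×3 + 8×2 + 8×2 + 8×3 = 74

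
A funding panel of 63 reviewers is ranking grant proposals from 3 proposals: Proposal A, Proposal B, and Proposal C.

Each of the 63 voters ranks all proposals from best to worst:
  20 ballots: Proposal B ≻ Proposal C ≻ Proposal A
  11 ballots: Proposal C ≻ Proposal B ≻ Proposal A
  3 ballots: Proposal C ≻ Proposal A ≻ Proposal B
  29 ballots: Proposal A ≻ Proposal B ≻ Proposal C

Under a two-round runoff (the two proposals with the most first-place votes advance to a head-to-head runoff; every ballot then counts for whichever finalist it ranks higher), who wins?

Proposal A

Round 1 first-place votes: Proposal A 29, Proposal B 20, Proposal C 14. Proposal A and Proposal B advance.
Runoff: Proposal A is ranked above Proposal B on 32 ballots, Proposal B above Proposal A on 31.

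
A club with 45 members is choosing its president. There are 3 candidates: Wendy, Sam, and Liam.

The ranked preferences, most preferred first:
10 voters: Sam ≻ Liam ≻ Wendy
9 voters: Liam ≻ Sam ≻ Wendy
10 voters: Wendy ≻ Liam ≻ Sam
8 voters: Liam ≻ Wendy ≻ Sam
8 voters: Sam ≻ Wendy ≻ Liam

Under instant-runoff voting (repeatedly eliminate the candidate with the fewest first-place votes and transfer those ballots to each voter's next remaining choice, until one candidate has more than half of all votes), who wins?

Liam

Round 1: Wendy 10, Sam 18, Liam 17. Wendy eliminated.
Round 2: Sam 18, Liam 27. Liam has a majority (≥23).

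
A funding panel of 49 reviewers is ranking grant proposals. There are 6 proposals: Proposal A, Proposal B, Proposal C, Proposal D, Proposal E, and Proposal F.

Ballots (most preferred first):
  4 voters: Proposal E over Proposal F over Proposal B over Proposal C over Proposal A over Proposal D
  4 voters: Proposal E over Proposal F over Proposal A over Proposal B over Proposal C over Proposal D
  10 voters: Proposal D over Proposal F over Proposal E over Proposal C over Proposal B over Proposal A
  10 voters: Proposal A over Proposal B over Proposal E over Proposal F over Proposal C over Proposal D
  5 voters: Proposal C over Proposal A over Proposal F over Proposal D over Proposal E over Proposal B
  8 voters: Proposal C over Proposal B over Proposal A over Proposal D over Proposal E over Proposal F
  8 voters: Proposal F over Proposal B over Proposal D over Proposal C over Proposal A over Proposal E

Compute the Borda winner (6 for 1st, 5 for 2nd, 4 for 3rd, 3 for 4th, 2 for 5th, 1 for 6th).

Proposal A: 4×2 + 4×4 + 10×1 + 10×6 + 5×5 + 8×4 + 8×2 = 167
Proposal B: 4×4 + 4×3 + 10×2 + 10×5 + 5×1 + 8×5 + 8×5 = 183
Proposal C: 4×3 + 4×2 + 10×3 + 10×2 + 5×6 + 8×6 + 8×3 = 172
Proposal D: 4×1 + 4×1 + 10×6 + 10×1 + 5×3 + 8×3 + 8×4 = 149
Proposal E: 4×6 + 4×6 + 10×4 + 10×4 + 5×2 + 8×2 + 8×1 = 162
Proposal F: 4×5 + 4×5 + 10×5 + 10×3 + 5×4 + 8×1 + 8×6 = 196

Proposal F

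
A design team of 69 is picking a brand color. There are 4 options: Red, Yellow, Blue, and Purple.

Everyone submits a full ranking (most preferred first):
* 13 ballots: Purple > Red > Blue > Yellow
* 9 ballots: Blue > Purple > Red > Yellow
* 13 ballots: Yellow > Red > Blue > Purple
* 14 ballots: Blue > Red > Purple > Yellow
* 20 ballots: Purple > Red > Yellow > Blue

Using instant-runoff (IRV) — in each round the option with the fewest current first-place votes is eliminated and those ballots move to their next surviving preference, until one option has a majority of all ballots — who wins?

Blue

Round 1: Red 0, Yellow 13, Blue 23, Purple 33. Red eliminated.
Round 2: Yellow 13, Blue 23, Purple 33. Yellow eliminated.
Round 3: Blue 36, Purple 33. Blue has a majority (≥35).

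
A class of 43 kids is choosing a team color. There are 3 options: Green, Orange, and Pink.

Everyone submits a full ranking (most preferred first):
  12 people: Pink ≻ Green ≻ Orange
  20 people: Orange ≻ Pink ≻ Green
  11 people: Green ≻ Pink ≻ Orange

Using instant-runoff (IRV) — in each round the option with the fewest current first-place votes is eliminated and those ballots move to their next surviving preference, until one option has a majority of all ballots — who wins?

Round 1: Green 11, Orange 20, Pink 12. Green eliminated.
Round 2: Orange 20, Pink 23. Pink has a majority (≥22).

Pink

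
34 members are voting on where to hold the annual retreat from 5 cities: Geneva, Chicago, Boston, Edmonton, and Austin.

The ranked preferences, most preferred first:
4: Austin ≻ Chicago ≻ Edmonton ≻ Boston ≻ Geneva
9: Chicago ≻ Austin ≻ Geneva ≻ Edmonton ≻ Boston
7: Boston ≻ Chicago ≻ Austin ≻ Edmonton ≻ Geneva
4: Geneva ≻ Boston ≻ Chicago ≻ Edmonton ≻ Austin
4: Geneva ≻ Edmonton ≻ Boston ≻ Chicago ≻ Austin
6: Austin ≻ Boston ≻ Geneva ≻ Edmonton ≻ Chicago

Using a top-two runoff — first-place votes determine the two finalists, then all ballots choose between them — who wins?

Chicago

Round 1 first-place votes: Geneva 8, Chicago 9, Boston 7, Edmonton 0, Austin 10. Austin and Chicago advance.
Runoff: Austin is ranked above Chicago on 10 ballots, Chicago above Austin on 24.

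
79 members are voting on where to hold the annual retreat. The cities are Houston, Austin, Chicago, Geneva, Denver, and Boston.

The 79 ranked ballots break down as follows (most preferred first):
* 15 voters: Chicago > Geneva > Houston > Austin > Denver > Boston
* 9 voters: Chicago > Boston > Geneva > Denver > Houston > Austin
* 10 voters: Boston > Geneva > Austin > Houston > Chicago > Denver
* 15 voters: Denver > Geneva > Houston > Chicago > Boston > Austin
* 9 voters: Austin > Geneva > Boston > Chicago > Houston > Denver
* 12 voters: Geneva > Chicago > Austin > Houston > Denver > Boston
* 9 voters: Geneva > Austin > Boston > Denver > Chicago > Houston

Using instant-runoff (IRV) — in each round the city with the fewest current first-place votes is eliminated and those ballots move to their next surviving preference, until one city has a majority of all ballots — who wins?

Round 1: Houston 0, Austin 9, Chicago 24, Geneva 21, Denver 15, Boston 10. Houston eliminated.
Round 2: Austin 9, Chicago 24, Geneva 21, Denver 15, Boston 10. Austin eliminated.
Round 3: Chicago 24, Geneva 30, Denver 15, Boston 10. Boston eliminated.
Round 4: Chicago 24, Geneva 40, Denver 15. Geneva has a majority (≥40).

Geneva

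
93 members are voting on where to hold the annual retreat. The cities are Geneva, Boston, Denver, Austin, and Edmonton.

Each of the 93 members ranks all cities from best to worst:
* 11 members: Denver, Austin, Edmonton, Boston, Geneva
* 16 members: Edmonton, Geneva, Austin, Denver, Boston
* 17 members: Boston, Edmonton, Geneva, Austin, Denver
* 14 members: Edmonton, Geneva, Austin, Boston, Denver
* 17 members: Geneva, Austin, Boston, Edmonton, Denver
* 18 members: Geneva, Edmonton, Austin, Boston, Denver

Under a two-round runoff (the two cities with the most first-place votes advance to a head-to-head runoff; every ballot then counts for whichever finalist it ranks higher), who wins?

Edmonton

Round 1 first-place votes: Geneva 35, Boston 17, Denver 11, Austin 0, Edmonton 30. Geneva and Edmonton advance.
Runoff: Geneva is ranked above Edmonton on 35 ballots, Edmonton above Geneva on 58.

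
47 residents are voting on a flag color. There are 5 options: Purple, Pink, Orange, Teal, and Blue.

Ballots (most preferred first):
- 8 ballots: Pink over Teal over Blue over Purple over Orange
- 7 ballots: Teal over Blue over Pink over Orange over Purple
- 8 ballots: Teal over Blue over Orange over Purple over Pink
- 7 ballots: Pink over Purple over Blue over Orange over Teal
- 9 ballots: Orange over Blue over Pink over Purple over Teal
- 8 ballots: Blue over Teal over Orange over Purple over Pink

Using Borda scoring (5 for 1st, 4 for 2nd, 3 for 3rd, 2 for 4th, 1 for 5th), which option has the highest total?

Purple: 8×2 + 7×1 + 8×2 + 7×4 + 9×2 + 8×2 = 101
Pink: 8×5 + 7×3 + 8×1 + 7×5 + 9×3 + 8×1 = 139
Orange: 8×1 + 7×2 + 8×3 + 7×2 + 9×5 + 8×3 = 129
Teal: 8×4 + 7×5 + 8×5 + 7×1 + 9×1 + 8×4 = 155
Blue: 8×3 + 7×4 + 8×4 + 7×3 + 9×4 + 8×5 = 181

Blue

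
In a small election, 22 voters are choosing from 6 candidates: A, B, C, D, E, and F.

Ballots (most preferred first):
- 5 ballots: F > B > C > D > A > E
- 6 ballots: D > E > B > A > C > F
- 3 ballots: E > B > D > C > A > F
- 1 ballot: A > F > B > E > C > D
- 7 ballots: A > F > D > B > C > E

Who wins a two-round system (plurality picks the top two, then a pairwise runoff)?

Round 1 first-place votes: A 8, B 0, C 0, D 6, E 3, F 5. A and D advance.
Runoff: A is ranked above D on 8 ballots, D above A on 14.

D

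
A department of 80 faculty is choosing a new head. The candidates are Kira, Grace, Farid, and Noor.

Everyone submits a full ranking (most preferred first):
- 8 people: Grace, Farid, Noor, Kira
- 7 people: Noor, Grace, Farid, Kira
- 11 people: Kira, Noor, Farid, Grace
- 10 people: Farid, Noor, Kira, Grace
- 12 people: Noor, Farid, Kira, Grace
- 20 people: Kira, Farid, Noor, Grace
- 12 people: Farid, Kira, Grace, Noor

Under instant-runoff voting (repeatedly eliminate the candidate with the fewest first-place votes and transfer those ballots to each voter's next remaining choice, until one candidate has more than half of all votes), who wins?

Farid

Round 1: Kira 31, Grace 8, Farid 22, Noor 19. Grace eliminated.
Round 2: Kira 31, Farid 30, Noor 19. Noor eliminated.
Round 3: Kira 31, Farid 49. Farid has a majority (≥41).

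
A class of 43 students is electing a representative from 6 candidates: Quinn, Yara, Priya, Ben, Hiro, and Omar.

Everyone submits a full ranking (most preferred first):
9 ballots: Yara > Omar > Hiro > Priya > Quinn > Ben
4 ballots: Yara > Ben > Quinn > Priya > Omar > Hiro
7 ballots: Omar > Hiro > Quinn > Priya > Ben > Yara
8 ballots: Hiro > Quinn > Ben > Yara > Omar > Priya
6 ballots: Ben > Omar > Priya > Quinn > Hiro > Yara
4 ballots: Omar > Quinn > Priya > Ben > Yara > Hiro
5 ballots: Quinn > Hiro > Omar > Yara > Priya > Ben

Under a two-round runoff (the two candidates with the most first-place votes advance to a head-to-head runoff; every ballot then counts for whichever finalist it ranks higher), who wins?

Round 1 first-place votes: Quinn 5, Yara 13, Priya 0, Ben 6, Hiro 8, Omar 11. Yara and Omar advance.
Runoff: Yara is ranked above Omar on 21 ballots, Omar above Yara on 22.

Omar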